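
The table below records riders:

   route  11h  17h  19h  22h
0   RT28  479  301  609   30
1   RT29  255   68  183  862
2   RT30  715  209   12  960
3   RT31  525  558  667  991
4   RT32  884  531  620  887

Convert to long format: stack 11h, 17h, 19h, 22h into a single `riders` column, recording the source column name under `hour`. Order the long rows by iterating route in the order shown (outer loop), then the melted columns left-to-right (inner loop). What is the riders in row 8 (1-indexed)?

862

20 rows total (5 × 4). Row 8: index ⌊(8-1)/4⌋ = 1 into route → RT29; (8-1) mod 4 = 3 into the melted columns → 22h.
So row 8 is (RT29, 22h, 862); riders = 862.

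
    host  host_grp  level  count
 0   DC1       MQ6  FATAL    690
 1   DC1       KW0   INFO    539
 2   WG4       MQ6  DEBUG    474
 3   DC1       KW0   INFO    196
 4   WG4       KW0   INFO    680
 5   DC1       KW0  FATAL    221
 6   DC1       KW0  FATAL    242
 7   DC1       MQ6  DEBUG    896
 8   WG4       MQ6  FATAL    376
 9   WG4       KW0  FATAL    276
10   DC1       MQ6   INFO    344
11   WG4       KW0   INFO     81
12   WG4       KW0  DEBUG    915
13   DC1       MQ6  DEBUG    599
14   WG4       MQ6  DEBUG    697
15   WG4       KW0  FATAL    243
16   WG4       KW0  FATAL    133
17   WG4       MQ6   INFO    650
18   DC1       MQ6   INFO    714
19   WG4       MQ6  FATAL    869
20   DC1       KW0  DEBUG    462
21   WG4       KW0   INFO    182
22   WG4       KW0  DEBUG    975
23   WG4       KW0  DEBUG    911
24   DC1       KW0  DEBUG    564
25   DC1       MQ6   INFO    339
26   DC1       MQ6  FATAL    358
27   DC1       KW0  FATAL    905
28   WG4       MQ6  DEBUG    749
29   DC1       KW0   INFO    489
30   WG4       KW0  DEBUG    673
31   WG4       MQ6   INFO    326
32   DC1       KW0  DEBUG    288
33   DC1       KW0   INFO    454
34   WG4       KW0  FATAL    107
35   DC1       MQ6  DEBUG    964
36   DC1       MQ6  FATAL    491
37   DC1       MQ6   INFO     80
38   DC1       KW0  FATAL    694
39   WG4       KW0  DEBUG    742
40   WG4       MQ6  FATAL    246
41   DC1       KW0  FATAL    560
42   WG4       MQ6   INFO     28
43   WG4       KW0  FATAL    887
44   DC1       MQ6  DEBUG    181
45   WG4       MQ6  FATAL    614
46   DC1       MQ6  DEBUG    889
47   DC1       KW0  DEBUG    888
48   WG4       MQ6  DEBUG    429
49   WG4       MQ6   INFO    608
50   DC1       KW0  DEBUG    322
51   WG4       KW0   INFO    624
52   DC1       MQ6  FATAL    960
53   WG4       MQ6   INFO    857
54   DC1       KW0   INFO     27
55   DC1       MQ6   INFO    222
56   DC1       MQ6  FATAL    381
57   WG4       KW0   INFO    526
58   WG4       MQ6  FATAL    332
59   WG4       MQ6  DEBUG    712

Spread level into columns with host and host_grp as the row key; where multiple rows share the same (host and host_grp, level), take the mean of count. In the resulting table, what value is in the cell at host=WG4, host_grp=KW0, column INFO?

Rows with host=WG4, host_grp=KW0 and level=INFO: count values are 680, 81, 182, 624, 526.
(680 + 81 + 182 + 624 + 526) / 5 = 418.60.

418.60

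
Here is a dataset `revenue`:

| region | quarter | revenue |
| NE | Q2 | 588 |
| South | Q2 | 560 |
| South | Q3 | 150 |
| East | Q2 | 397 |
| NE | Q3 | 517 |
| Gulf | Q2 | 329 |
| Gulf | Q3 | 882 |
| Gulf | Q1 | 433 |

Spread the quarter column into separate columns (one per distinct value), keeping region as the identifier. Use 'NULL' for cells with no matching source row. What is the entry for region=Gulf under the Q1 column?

433

The long row with region=Gulf, quarter=Q1 has revenue=433.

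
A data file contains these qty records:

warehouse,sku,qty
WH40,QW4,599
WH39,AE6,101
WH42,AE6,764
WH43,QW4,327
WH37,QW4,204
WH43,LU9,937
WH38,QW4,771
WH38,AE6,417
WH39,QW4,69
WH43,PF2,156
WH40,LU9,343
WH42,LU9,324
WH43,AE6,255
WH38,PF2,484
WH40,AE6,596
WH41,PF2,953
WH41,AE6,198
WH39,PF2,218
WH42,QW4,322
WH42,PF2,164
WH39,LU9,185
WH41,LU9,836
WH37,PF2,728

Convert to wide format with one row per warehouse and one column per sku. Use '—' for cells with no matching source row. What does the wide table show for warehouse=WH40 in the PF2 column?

—

No long-format row has warehouse=WH40 and sku=PF2, so the cell is —.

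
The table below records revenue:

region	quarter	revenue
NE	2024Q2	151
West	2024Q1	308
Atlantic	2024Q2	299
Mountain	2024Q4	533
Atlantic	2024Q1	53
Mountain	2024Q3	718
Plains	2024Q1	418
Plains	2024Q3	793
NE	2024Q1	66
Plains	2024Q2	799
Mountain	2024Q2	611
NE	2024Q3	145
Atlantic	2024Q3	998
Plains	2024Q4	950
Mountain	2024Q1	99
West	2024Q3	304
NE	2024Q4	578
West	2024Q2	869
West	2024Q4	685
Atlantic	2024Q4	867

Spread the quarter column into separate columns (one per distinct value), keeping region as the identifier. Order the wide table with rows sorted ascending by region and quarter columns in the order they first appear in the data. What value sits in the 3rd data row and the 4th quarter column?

145

With rows sorted ascending by region, row 3 is region=NE. quarter columns in first-appearance order: 2024Q2, 2024Q1, 2024Q4, 2024Q3; column 4 is 2024Q3.
Long rows with region=NE, quarter=2024Q3: revenue = 145.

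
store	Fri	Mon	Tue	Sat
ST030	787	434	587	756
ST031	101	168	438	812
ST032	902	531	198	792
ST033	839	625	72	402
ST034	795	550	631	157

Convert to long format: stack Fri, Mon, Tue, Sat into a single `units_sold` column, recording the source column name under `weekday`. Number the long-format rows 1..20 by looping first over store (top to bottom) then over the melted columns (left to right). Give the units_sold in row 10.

531

20 rows total (5 × 4). Row 10: index ⌊(10-1)/4⌋ = 2 into store → ST032; (10-1) mod 4 = 1 into the melted columns → Mon.
So row 10 is (ST032, Mon, 531); units_sold = 531.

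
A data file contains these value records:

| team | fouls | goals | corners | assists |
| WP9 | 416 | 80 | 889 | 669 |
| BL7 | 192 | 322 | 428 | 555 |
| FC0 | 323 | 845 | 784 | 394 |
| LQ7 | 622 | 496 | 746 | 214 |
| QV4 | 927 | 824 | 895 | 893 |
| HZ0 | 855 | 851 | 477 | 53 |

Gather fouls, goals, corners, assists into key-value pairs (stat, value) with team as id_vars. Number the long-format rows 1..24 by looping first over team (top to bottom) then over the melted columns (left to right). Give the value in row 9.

24 rows total (6 × 4). Row 9: index ⌊(9-1)/4⌋ = 2 into team → FC0; (9-1) mod 4 = 0 into the melted columns → fouls.
So row 9 is (FC0, fouls, 323); value = 323.

323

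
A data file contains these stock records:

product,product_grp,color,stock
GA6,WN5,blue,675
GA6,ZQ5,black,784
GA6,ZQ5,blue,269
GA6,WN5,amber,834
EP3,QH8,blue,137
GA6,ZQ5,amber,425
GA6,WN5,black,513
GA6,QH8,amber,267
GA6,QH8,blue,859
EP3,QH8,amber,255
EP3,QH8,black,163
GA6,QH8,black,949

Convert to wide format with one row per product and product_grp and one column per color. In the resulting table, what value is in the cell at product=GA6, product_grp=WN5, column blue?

675

Wide layout: rows indexed by product and product_grp, columns are the 3 distinct color values (blue, black, amber).
Cell (product=GA6, product_grp=WN5, color=blue) draws from the long row where product=GA6, product_grp=WN5 and color=blue, which has stock=675.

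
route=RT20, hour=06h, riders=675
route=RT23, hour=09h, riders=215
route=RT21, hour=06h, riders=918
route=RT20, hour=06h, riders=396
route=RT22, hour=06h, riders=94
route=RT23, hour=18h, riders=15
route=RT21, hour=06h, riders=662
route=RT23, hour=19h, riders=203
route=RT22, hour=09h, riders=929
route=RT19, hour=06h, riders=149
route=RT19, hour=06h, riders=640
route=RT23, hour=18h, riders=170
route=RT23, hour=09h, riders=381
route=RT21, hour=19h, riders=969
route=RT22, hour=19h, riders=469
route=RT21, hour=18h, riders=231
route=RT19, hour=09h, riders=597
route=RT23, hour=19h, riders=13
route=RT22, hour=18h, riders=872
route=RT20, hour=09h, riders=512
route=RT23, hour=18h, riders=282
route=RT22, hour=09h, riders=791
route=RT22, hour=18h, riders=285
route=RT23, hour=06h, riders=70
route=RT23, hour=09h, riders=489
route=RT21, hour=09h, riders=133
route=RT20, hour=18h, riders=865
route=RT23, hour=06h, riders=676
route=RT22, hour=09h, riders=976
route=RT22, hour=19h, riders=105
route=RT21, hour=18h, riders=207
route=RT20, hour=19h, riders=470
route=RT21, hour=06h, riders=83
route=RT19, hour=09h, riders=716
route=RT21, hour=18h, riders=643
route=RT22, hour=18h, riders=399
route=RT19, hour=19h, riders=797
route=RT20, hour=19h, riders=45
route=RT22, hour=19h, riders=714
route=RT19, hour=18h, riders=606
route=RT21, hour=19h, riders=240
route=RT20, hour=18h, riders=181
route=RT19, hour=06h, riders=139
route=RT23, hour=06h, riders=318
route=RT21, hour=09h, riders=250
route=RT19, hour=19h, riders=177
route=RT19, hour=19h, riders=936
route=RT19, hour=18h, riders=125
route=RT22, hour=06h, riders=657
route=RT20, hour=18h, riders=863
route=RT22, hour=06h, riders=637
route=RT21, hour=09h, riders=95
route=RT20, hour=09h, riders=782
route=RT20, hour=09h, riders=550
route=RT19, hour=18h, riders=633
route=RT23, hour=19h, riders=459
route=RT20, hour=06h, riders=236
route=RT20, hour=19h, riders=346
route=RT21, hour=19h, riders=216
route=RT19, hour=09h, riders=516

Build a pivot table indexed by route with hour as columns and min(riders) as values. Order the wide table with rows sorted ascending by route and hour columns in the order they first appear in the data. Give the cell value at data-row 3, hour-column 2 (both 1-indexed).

With rows sorted ascending by route, row 3 is route=RT21. hour columns in first-appearance order: 06h, 09h, 18h, 19h; column 2 is 09h.
Long rows with route=RT21, hour=09h: min(133, 250, 95) = 95.

95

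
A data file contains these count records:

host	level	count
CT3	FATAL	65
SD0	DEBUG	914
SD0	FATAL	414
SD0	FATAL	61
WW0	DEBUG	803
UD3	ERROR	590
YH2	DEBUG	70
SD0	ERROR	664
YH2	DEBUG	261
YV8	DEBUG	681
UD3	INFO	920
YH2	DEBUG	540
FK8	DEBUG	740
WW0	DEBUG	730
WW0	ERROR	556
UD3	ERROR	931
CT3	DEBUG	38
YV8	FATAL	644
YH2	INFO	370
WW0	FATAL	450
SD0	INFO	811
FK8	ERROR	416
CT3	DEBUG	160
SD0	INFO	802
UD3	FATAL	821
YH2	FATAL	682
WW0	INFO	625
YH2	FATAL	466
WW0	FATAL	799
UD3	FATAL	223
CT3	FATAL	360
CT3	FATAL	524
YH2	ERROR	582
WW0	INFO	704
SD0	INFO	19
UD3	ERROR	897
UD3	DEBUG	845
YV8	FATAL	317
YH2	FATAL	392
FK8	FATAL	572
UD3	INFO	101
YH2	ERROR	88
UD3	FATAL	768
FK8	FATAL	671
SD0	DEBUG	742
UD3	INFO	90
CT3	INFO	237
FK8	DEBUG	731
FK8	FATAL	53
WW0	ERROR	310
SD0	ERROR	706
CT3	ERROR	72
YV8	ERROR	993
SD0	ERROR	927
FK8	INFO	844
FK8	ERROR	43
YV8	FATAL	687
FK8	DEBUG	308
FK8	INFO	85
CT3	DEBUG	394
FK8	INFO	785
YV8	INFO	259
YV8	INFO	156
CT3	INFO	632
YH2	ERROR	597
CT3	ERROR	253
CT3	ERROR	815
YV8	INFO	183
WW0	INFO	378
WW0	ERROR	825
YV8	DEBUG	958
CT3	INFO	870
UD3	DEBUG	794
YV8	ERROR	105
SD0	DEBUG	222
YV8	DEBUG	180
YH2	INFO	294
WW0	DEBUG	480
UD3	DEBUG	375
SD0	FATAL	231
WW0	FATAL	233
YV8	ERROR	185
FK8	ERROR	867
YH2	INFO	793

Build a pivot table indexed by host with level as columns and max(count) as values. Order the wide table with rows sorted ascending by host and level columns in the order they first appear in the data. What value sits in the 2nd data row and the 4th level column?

844

With rows sorted ascending by host, row 2 is host=FK8. level columns in first-appearance order: FATAL, DEBUG, ERROR, INFO; column 4 is INFO.
Long rows with host=FK8, level=INFO: max(844, 85, 785) = 844.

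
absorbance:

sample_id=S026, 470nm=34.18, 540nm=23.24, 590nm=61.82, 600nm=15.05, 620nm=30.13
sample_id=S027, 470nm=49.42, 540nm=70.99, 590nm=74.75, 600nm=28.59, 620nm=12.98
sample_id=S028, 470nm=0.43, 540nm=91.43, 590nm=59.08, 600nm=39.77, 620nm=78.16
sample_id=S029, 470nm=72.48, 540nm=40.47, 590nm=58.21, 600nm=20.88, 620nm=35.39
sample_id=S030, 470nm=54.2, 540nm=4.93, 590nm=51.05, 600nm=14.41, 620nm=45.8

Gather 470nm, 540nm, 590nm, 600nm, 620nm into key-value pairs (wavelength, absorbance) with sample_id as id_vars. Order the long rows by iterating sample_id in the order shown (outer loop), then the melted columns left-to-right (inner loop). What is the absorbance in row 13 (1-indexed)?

59.08

25 rows total (5 × 5). Row 13: index ⌊(13-1)/5⌋ = 2 into sample_id → S028; (13-1) mod 5 = 2 into the melted columns → 590nm.
So row 13 is (S028, 590nm, 59.08); absorbance = 59.08.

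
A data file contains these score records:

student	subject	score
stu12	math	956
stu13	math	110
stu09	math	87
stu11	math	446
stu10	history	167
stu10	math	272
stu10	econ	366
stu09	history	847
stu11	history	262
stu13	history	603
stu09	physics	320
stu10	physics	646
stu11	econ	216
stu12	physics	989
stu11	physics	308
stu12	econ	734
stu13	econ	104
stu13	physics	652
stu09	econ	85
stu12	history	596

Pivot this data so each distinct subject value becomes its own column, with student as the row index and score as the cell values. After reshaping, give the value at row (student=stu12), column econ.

734

Wide layout: rows indexed by student, columns are the 4 distinct subject values (math, history, econ, physics).
Cell (student=stu12, subject=econ) draws from the long row where student=stu12 and subject=econ, which has score=734.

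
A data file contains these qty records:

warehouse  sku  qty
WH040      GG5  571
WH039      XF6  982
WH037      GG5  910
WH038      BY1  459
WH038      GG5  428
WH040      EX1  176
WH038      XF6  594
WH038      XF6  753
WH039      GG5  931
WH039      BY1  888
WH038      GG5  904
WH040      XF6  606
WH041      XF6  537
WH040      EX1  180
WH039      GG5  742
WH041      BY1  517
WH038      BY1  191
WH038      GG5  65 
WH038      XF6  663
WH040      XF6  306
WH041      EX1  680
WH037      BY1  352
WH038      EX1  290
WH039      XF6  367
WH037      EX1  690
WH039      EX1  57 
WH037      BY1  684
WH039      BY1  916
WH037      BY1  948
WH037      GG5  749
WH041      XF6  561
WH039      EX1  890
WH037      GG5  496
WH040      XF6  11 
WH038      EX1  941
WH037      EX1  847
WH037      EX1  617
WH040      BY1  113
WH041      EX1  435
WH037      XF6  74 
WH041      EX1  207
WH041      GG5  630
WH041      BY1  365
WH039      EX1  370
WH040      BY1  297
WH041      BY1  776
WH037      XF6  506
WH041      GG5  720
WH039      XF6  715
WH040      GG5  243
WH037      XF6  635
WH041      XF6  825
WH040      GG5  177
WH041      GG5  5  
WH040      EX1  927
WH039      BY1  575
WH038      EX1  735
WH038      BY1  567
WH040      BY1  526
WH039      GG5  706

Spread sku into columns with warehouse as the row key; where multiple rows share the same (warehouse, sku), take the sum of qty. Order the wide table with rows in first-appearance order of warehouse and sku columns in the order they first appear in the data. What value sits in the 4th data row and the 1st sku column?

With rows in first-appearance order of warehouse, row 4 is warehouse=WH038. sku columns in first-appearance order: GG5, XF6, BY1, EX1; column 1 is GG5.
Long rows with warehouse=WH038, sku=GG5: 428 + 904 + 65 = 1397.

1397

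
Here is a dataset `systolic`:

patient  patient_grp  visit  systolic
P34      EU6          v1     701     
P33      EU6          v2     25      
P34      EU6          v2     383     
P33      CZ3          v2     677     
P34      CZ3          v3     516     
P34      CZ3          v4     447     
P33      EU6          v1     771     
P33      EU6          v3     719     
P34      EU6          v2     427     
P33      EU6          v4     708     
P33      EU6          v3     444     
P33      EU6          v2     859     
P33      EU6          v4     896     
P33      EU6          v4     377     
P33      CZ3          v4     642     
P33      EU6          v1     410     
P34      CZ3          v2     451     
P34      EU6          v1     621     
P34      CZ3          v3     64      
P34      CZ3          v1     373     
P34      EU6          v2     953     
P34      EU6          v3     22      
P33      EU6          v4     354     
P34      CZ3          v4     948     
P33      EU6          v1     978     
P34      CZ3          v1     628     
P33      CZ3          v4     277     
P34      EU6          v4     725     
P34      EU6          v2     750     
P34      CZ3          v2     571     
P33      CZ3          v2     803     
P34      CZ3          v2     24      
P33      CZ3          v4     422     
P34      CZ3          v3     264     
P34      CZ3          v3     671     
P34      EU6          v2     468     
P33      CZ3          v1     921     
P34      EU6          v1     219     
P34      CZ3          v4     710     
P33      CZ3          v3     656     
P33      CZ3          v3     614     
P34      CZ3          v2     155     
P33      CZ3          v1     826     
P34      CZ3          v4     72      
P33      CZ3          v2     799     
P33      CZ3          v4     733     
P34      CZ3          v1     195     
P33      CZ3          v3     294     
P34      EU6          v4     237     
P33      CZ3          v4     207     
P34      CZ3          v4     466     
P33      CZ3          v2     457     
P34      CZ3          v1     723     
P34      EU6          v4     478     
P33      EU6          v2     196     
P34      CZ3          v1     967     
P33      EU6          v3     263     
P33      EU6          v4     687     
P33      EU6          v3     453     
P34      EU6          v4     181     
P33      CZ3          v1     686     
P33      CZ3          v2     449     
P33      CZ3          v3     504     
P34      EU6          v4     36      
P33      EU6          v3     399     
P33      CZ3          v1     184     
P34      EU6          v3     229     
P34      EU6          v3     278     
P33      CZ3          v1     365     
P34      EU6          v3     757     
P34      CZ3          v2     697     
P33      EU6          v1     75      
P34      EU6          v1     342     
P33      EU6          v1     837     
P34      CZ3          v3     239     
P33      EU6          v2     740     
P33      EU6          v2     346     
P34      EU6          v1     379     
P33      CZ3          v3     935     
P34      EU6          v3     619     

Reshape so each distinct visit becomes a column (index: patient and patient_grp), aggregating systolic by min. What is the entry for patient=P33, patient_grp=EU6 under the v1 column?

75

Rows with patient=P33, patient_grp=EU6 and visit=v1: systolic values are 771, 410, 978, 75, 837.
min(771, 410, 978, 75, 837) = 75.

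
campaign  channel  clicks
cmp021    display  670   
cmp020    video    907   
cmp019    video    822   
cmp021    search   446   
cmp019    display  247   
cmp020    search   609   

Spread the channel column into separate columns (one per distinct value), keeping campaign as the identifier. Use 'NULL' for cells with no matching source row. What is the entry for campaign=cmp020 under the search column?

609

The long row with campaign=cmp020, channel=search has clicks=609.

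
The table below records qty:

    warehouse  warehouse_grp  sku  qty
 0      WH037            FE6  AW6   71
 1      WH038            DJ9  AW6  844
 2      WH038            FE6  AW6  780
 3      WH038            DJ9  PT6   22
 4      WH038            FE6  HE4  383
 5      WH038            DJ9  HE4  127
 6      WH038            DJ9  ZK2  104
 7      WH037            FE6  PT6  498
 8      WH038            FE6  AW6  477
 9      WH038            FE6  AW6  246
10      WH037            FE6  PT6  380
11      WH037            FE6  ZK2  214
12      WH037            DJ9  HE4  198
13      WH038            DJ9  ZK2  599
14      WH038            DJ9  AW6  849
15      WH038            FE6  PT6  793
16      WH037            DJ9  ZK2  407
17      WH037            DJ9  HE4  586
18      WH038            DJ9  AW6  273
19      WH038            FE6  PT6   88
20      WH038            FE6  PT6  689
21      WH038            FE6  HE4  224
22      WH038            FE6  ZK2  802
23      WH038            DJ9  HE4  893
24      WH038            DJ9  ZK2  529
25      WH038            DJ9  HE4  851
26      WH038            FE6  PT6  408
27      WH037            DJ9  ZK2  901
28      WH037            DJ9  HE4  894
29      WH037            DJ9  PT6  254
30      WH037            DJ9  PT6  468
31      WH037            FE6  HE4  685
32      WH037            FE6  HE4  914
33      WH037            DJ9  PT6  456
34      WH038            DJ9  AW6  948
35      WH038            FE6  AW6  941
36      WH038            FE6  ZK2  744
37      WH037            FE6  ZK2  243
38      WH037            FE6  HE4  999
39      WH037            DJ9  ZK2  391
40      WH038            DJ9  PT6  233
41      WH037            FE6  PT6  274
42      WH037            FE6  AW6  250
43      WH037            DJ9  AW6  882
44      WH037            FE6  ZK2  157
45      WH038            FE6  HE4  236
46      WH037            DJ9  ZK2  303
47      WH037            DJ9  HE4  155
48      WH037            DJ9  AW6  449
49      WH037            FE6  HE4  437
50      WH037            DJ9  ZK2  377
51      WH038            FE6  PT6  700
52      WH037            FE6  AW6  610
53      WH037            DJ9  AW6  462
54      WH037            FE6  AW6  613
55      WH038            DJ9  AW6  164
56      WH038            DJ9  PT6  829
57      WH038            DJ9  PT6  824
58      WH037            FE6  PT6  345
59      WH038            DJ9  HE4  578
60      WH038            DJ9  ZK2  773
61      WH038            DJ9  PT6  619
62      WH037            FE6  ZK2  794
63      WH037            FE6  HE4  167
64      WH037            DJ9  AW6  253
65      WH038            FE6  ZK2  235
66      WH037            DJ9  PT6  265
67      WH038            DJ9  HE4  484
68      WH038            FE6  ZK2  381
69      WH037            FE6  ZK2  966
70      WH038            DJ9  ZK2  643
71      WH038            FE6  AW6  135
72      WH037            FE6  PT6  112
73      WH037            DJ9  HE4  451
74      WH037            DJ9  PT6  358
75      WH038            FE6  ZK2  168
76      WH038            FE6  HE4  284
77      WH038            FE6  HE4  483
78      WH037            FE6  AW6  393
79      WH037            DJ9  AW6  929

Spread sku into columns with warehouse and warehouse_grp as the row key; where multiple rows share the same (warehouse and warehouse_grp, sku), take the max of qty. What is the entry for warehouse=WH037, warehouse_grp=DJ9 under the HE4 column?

Rows with warehouse=WH037, warehouse_grp=DJ9 and sku=HE4: qty values are 198, 586, 894, 155, 451.
max(198, 586, 894, 155, 451) = 894.

894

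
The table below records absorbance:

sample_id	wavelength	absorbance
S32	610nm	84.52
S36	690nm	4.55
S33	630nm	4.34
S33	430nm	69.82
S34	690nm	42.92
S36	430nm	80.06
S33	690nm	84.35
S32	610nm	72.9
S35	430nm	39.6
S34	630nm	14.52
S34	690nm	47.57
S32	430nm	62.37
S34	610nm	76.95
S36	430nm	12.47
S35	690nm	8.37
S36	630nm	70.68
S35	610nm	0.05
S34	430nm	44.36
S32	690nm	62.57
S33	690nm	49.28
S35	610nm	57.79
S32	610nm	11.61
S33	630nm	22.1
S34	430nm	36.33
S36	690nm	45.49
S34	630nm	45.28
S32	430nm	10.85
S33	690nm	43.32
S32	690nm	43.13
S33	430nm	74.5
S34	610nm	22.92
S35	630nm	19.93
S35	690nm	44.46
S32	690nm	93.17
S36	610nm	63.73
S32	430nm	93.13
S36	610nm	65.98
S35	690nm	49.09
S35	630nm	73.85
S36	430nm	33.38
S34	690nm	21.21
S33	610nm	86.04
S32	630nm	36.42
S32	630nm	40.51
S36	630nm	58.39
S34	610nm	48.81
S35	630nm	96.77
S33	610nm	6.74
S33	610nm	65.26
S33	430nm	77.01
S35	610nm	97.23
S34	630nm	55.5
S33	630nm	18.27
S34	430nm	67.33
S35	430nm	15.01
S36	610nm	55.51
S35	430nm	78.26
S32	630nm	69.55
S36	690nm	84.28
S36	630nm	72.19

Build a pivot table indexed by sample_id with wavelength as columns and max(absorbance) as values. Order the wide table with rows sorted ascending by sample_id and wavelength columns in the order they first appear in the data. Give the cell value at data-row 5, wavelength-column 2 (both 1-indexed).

With rows sorted ascending by sample_id, row 5 is sample_id=S36. wavelength columns in first-appearance order: 610nm, 690nm, 630nm, 430nm; column 2 is 690nm.
Long rows with sample_id=S36, wavelength=690nm: max(4.55, 45.49, 84.28) = 84.28.

84.28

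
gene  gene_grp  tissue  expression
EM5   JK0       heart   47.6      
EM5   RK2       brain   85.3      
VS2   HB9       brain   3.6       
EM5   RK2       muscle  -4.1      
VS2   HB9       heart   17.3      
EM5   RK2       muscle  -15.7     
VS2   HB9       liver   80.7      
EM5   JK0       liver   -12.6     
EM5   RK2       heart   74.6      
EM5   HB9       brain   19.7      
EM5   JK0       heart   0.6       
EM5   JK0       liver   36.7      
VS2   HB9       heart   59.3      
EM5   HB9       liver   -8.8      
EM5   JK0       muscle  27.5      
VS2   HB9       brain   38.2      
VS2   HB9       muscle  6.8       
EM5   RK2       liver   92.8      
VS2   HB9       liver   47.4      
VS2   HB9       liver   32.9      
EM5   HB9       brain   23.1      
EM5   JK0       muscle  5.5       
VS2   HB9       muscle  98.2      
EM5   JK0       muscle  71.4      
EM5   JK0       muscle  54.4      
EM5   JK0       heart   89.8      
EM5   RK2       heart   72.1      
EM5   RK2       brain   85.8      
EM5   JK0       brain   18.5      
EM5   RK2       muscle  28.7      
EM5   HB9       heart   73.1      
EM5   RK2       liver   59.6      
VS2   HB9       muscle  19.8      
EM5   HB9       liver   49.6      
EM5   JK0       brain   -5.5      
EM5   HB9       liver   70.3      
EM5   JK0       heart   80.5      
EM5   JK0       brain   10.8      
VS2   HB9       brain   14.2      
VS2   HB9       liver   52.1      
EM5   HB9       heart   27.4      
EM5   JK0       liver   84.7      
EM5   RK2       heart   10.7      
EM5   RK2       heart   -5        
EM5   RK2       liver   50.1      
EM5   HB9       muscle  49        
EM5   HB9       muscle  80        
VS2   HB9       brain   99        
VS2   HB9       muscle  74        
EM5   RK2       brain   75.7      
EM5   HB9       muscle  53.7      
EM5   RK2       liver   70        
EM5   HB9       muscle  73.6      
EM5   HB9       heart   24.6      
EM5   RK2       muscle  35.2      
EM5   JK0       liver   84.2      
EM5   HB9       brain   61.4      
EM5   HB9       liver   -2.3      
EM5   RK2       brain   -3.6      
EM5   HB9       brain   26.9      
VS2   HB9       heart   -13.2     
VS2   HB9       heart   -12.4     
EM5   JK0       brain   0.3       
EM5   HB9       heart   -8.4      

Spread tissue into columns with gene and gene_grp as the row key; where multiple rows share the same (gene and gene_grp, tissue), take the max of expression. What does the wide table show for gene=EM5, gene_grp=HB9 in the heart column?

73.1

Rows with gene=EM5, gene_grp=HB9 and tissue=heart: expression values are 73.1, 27.4, 24.6, -8.4.
max(73.1, 27.4, 24.6, -8.4) = 73.1.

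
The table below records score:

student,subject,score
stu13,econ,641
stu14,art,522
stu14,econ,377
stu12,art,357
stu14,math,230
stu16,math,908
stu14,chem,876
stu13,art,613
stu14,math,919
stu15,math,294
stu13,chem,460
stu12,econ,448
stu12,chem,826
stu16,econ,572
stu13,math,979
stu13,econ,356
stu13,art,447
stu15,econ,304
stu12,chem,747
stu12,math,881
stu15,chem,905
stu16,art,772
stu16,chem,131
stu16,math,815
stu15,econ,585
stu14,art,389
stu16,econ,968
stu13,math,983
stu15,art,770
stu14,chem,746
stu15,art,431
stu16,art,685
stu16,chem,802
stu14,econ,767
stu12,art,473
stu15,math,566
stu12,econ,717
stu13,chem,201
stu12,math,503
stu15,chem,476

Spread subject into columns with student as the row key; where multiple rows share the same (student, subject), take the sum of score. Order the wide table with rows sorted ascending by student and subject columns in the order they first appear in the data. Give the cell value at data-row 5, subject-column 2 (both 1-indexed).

With rows sorted ascending by student, row 5 is student=stu16. subject columns in first-appearance order: econ, art, math, chem; column 2 is art.
Long rows with student=stu16, subject=art: 772 + 685 = 1457.

1457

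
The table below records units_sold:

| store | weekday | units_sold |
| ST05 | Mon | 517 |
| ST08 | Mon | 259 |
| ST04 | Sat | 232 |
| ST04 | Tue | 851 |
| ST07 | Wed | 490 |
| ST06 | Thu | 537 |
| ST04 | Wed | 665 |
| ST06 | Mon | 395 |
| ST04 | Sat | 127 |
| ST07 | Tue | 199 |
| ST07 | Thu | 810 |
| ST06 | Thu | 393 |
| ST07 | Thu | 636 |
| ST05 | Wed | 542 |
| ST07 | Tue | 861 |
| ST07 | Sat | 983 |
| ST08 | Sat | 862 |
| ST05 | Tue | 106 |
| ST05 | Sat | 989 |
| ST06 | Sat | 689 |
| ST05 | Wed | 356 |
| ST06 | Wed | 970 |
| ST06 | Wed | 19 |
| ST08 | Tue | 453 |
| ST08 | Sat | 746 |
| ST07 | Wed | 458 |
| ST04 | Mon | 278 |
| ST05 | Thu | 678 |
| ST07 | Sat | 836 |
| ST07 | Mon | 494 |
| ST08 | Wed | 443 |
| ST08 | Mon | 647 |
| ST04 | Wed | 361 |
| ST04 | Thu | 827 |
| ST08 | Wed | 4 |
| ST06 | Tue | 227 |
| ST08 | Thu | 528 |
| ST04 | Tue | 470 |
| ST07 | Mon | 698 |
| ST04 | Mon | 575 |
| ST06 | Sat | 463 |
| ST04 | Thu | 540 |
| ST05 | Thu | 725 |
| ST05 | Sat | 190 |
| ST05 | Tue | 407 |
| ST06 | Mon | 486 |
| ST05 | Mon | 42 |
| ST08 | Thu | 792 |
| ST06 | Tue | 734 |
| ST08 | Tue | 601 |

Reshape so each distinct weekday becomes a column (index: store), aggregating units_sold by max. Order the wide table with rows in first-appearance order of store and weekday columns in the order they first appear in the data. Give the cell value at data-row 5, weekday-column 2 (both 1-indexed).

With rows in first-appearance order of store, row 5 is store=ST06. weekday columns in first-appearance order: Mon, Sat, Tue, Wed, Thu; column 2 is Sat.
Long rows with store=ST06, weekday=Sat: max(689, 463) = 689.

689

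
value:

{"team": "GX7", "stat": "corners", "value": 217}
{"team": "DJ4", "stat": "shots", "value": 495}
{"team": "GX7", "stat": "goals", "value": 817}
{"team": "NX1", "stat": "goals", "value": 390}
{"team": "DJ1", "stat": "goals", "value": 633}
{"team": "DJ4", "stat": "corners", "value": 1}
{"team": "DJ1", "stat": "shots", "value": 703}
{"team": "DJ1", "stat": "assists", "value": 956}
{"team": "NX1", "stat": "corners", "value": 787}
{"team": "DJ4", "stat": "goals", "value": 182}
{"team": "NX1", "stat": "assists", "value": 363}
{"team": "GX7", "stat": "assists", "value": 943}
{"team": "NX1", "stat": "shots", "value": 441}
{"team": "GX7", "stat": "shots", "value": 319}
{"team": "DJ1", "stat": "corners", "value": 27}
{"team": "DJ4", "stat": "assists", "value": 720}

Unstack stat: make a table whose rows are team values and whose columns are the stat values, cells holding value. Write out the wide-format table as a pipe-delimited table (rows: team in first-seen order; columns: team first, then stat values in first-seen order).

| team | corners | shots | goals | assists |
| GX7 | 217 | 319 | 817 | 943 |
| DJ4 | 1 | 495 | 182 | 720 |
| NX1 | 787 | 441 | 390 | 363 |
| DJ1 | 27 | 703 | 633 | 956 |

Columns: team plus the 4 distinct stat values (corners, shots, goals, assists).
For example, row GX7 column corners takes value=217 from the long row (GX7, corners).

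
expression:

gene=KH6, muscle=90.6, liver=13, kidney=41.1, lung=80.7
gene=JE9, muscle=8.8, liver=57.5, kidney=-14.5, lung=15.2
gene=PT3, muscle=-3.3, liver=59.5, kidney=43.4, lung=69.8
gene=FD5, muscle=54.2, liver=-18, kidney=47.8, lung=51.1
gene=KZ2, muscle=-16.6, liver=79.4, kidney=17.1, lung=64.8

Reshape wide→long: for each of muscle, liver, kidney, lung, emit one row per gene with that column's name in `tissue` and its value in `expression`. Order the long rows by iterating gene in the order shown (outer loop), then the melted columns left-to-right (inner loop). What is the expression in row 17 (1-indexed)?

-16.6

20 rows total (5 × 4). Row 17: index ⌊(17-1)/4⌋ = 4 into gene → KZ2; (17-1) mod 4 = 0 into the melted columns → muscle.
So row 17 is (KZ2, muscle, -16.6); expression = -16.6.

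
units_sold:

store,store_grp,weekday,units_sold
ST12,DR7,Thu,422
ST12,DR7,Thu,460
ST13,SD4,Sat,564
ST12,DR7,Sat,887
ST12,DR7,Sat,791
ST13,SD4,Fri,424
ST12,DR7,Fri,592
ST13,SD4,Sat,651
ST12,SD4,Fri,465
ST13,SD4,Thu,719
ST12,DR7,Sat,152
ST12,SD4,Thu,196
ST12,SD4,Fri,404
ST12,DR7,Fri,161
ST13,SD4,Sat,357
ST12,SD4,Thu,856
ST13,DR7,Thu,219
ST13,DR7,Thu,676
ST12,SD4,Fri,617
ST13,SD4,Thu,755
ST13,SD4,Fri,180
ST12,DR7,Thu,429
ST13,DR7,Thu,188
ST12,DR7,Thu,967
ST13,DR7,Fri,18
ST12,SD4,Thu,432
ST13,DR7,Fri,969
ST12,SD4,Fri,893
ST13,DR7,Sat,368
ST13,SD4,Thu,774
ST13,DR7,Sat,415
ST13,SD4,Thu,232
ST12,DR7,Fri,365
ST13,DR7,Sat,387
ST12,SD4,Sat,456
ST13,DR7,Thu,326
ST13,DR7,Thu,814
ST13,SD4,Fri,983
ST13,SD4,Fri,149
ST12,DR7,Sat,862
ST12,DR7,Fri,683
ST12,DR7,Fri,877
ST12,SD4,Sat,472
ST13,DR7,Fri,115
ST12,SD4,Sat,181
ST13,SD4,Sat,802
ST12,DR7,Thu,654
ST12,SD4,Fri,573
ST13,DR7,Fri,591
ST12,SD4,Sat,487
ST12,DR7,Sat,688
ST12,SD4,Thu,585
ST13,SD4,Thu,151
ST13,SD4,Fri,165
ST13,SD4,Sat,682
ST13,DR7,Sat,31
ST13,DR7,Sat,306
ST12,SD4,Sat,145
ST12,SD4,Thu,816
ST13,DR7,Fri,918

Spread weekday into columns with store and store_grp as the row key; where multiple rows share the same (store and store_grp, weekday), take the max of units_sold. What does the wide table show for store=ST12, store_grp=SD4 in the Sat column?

Rows with store=ST12, store_grp=SD4 and weekday=Sat: units_sold values are 456, 472, 181, 487, 145.
max(456, 472, 181, 487, 145) = 487.

487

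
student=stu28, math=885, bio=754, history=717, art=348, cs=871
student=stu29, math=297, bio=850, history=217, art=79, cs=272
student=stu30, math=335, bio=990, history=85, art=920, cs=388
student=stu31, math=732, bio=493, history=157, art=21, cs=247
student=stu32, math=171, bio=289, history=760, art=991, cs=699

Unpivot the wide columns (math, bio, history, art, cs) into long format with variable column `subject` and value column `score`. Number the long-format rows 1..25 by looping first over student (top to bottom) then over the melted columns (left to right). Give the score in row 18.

157

25 rows total (5 × 5). Row 18: index ⌊(18-1)/5⌋ = 3 into student → stu31; (18-1) mod 5 = 2 into the melted columns → history.
So row 18 is (stu31, history, 157); score = 157.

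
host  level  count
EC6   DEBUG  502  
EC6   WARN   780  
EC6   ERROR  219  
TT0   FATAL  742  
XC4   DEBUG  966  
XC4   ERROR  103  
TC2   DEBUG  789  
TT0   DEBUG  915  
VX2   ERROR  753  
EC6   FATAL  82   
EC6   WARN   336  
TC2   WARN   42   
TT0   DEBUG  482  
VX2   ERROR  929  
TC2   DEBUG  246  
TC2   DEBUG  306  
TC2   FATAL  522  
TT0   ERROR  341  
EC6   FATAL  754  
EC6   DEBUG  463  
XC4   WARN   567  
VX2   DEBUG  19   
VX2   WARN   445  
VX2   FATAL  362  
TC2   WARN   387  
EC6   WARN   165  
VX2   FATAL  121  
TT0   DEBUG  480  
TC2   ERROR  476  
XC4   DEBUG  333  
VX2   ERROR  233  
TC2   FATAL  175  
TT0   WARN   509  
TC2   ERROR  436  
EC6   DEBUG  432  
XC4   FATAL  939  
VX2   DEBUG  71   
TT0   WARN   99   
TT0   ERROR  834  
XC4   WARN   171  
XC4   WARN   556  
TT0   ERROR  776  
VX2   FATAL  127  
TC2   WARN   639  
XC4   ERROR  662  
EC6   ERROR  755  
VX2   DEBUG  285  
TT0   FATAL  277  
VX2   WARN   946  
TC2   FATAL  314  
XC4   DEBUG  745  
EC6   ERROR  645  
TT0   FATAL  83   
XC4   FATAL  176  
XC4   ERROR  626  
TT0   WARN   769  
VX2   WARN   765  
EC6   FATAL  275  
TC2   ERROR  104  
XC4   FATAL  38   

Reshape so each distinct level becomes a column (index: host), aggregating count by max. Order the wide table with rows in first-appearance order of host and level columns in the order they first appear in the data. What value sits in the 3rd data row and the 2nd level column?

567

With rows in first-appearance order of host, row 3 is host=XC4. level columns in first-appearance order: DEBUG, WARN, ERROR, FATAL; column 2 is WARN.
Long rows with host=XC4, level=WARN: max(567, 171, 556) = 567.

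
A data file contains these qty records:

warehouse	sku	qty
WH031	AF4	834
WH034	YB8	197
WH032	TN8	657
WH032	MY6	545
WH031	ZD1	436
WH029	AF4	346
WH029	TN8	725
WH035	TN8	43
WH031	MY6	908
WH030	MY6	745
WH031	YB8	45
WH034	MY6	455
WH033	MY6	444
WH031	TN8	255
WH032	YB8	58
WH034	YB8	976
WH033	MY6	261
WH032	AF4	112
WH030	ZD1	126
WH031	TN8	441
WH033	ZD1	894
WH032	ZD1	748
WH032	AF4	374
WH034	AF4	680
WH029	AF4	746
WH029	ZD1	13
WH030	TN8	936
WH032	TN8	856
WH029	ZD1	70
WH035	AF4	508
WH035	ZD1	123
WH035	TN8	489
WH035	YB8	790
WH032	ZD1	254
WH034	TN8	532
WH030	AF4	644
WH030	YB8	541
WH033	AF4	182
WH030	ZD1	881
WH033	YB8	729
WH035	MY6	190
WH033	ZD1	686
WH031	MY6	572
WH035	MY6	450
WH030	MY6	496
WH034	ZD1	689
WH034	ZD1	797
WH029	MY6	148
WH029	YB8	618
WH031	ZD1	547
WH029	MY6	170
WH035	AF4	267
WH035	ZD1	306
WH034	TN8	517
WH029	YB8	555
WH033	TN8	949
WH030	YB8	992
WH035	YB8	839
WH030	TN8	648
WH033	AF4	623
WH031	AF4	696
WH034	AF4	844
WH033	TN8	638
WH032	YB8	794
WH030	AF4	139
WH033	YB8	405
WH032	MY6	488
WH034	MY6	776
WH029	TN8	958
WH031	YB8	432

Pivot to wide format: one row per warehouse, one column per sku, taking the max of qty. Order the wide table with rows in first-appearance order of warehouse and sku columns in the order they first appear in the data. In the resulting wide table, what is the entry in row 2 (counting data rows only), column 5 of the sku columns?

797

With rows in first-appearance order of warehouse, row 2 is warehouse=WH034. sku columns in first-appearance order: AF4, YB8, TN8, MY6, ZD1; column 5 is ZD1.
Long rows with warehouse=WH034, sku=ZD1: max(689, 797) = 797.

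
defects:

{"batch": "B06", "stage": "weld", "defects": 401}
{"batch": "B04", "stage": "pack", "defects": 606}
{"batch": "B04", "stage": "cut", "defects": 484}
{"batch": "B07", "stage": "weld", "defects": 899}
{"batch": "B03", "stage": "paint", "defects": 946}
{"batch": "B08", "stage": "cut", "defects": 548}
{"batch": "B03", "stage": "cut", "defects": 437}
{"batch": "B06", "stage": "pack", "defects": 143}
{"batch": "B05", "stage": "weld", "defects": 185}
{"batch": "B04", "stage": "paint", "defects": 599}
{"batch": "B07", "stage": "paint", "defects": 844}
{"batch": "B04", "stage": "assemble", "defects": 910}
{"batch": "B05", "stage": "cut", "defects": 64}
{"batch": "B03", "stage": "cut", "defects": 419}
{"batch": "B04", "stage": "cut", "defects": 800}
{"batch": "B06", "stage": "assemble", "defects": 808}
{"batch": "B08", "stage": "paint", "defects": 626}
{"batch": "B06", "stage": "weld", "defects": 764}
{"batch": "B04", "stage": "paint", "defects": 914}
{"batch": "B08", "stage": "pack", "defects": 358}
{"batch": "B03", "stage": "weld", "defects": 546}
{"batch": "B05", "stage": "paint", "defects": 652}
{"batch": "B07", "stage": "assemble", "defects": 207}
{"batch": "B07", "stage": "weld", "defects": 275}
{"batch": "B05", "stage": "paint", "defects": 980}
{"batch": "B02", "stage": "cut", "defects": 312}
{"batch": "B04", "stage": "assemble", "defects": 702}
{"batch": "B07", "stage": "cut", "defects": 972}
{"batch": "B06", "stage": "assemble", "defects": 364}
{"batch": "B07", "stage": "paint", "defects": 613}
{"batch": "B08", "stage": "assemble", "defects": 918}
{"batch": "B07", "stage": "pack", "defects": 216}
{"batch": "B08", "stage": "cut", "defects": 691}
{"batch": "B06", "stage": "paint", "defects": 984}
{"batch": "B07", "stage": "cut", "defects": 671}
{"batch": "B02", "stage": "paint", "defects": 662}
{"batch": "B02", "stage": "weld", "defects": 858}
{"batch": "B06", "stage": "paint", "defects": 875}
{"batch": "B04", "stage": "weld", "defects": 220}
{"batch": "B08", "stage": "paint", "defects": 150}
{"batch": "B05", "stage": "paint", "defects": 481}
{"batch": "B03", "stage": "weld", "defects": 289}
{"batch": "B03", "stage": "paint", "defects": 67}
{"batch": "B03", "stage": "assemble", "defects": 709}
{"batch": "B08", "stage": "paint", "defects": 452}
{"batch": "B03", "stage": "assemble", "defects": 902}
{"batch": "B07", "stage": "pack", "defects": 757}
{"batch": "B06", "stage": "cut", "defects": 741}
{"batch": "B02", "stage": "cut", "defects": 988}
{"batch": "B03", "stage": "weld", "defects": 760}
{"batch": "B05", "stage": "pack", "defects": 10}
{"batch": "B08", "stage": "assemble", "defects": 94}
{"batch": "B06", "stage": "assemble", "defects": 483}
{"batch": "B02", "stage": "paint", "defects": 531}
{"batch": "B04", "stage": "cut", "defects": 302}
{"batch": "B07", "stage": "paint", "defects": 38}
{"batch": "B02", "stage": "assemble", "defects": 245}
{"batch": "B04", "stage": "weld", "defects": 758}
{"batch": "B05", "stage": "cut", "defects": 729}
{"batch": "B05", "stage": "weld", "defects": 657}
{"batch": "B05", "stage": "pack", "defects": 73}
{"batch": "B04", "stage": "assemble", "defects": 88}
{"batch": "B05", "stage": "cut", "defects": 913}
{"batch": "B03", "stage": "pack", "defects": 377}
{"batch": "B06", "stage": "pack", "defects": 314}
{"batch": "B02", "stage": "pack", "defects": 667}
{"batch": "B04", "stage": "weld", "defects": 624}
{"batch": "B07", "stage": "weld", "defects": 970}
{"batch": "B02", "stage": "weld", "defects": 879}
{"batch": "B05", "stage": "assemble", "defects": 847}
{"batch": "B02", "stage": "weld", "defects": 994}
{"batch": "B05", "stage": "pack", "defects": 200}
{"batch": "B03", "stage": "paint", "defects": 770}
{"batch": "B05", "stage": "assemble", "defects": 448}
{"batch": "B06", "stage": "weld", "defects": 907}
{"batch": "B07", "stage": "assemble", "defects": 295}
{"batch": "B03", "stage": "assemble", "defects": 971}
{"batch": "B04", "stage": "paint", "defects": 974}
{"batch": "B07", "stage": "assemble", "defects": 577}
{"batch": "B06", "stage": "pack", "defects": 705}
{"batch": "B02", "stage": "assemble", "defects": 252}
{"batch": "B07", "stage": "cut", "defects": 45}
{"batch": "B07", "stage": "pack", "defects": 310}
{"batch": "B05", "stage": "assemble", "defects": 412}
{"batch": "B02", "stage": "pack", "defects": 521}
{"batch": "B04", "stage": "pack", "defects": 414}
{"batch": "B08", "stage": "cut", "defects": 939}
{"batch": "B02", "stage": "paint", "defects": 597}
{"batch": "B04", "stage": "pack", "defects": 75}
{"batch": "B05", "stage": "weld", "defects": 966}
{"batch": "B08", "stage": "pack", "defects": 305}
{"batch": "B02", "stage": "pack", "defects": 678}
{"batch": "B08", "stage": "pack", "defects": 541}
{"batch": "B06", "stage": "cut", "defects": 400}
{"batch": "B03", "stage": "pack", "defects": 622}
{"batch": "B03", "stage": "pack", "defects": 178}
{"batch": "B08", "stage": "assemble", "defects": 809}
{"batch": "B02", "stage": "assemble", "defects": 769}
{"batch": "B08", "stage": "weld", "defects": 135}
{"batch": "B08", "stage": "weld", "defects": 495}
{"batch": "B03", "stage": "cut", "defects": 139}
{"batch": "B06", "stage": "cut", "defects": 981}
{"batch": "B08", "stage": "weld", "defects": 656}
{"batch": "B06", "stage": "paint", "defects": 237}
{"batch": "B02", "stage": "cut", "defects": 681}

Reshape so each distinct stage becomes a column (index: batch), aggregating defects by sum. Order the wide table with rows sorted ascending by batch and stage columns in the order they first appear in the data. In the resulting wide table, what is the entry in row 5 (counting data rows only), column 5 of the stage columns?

With rows sorted ascending by batch, row 5 is batch=B06. stage columns in first-appearance order: weld, pack, cut, paint, assemble; column 5 is assemble.
Long rows with batch=B06, stage=assemble: 808 + 364 + 483 = 1655.

1655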